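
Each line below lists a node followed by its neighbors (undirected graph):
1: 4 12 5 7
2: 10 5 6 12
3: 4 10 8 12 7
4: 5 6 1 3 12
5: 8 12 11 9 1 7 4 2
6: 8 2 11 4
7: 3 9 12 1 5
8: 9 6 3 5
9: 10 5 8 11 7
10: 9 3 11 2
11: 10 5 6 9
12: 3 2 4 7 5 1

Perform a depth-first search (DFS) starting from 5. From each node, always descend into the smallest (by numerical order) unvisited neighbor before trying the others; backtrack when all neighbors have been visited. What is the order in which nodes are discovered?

Visit 5
5 → 1
1 → 4
4 → 3
3 → 7
7 → 9
9 → 8
8 → 6
6 → 2
2 → 10
10 → 11
2 → 12

5, 1, 4, 3, 7, 9, 8, 6, 2, 10, 11, 12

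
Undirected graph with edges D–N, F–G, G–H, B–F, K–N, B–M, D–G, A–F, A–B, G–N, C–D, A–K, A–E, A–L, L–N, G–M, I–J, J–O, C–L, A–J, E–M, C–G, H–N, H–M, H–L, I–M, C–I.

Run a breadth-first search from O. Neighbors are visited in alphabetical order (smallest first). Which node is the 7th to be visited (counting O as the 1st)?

Visit O; enqueue J → queue [J]
Visit J; enqueue A, I → queue [A, I]
Visit A; enqueue B, E, F, K, L → queue [I, B, E, F, K, L]
Visit I; enqueue C, M → queue [B, E, F, K, L, C, M]
Visit B → queue [E, F, K, L, C, M]
Visit E → queue [F, K, L, C, M]
Visit F; enqueue G → queue [K, L, C, M, G]
Visit K; enqueue N → queue [L, C, M, G, N]
Visit L; enqueue H → queue [C, M, G, N, H]
Visit C; enqueue D → queue [M, G, N, H, D]
Visit M → queue [G, N, H, D]
Visit G → queue [N, H, D]
Visit N → queue [H, D]
Visit H → queue [D]
Visit D → queue []

Visit order: O, J, A, I, B, E, F, K, L, C, M, G, N, H, D

F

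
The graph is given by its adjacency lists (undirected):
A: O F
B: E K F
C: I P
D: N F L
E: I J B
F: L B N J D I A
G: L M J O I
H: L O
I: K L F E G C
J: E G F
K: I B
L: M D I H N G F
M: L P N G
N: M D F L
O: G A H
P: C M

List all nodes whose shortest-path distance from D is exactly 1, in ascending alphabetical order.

F, L, N

Level 0: D
Level 1: F, L, N
Level 2: A, B, G, H, I, J, M
Level 3: C, E, K, O, P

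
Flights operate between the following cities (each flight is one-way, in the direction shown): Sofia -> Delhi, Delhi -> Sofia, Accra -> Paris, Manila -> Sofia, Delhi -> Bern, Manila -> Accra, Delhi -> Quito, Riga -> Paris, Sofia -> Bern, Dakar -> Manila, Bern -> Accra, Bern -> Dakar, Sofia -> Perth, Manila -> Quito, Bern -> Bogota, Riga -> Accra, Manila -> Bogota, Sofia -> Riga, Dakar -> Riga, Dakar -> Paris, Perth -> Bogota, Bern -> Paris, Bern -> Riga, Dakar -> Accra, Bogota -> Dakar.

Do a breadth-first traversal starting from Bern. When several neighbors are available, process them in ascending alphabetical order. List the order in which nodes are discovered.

Bern -> Accra -> Bogota -> Dakar -> Paris -> Riga -> Manila -> Quito -> Sofia -> Delhi -> Perth

Visit Bern; enqueue Accra, Bogota, Dakar, Paris, Riga → queue [Accra, Bogota, Dakar, Paris, Riga]
Visit Accra → queue [Bogota, Dakar, Paris, Riga]
Visit Bogota → queue [Dakar, Paris, Riga]
Visit Dakar; enqueue Manila → queue [Paris, Riga, Manila]
Visit Paris → queue [Riga, Manila]
Visit Riga → queue [Manila]
Visit Manila; enqueue Quito, Sofia → queue [Quito, Sofia]
Visit Quito → queue [Sofia]
Visit Sofia; enqueue Delhi, Perth → queue [Delhi, Perth]
Visit Delhi → queue [Perth]
Visit Perth → queue []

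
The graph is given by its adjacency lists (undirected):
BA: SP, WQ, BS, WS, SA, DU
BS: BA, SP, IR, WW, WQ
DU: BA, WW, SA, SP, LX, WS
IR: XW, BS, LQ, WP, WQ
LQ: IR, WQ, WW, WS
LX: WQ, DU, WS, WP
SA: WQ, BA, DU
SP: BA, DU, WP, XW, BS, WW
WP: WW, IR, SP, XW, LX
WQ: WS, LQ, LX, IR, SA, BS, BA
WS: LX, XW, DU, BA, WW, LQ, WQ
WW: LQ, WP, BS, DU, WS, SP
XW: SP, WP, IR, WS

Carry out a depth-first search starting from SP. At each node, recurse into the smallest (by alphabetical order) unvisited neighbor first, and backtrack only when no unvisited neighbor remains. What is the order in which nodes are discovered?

Visit SP
SP → BA
BA → BS
BS → IR
IR → LQ
LQ → WQ
WQ → LX
LX → DU
DU → SA
DU → WS
WS → WW
WW → WP
WP → XW

SP, BA, BS, IR, LQ, WQ, LX, DU, SA, WS, WW, WP, XW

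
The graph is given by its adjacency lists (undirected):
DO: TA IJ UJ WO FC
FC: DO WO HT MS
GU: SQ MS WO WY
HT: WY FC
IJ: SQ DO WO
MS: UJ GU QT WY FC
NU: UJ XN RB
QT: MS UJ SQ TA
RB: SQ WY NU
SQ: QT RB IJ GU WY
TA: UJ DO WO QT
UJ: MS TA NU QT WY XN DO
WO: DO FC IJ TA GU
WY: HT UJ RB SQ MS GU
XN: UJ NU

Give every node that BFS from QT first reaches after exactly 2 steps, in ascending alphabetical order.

DO, FC, GU, IJ, NU, RB, WO, WY, XN

Level 0: QT
Level 1: MS, SQ, TA, UJ
Level 2: DO, FC, GU, IJ, NU, RB, WO, WY, XN
Level 3: HT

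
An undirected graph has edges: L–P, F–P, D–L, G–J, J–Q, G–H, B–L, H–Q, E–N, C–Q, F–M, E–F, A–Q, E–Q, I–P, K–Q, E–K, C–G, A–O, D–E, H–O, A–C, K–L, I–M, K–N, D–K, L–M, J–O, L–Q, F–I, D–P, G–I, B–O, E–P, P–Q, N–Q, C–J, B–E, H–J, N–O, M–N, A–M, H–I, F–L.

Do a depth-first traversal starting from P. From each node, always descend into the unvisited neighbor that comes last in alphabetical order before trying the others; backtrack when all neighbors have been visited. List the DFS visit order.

P, Q, N, O, J, H, I, M, L, K, E, F, D, B, A, C, G

Visit P
P → Q
Q → N
N → O
O → J
J → H
H → I
I → M
M → L
L → K
K → E
E → F
E → D
E → B
M → A
A → C
C → G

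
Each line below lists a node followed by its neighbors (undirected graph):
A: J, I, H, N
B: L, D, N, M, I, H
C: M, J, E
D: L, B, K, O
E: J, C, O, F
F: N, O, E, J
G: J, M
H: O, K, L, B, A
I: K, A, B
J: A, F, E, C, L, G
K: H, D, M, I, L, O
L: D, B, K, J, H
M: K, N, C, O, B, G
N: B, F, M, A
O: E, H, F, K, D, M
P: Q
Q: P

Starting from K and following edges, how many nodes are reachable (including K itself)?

15

BFS from K visits: K, D, H, I, L, M, O, B, A, J, C, G, N, E, F
Reachable nodes: 15 of 17 total.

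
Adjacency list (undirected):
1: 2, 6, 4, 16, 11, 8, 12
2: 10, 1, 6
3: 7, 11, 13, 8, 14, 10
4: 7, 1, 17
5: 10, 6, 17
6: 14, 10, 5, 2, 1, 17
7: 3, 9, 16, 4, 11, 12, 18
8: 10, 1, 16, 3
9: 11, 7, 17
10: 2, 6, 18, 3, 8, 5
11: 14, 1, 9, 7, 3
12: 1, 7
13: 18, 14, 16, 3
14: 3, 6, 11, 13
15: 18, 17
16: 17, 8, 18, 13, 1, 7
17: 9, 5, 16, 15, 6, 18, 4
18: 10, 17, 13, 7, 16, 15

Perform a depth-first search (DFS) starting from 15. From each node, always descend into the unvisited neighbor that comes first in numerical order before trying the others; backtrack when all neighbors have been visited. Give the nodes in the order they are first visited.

Visit 15
15 → 17
17 → 4
4 → 1
1 → 2
2 → 6
6 → 5
5 → 10
10 → 3
3 → 7
7 → 9
9 → 11
11 → 14
14 → 13
13 → 16
16 → 8
16 → 18
7 → 12

15, 17, 4, 1, 2, 6, 5, 10, 3, 7, 9, 11, 14, 13, 16, 8, 18, 12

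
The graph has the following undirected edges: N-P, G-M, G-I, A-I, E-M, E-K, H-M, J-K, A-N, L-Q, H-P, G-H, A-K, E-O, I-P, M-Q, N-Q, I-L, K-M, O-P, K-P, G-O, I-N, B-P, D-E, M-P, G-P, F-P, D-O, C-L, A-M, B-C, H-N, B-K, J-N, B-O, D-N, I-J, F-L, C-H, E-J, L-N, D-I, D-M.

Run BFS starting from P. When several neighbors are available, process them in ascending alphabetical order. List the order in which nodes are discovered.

Visit P; enqueue B, F, G, H, I, K, M, N, O → queue [B, F, G, H, I, K, M, N, O]
Visit B; enqueue C → queue [F, G, H, I, K, M, N, O, C]
Visit F; enqueue L → queue [G, H, I, K, M, N, O, C, L]
Visit G → queue [H, I, K, M, N, O, C, L]
Visit H → queue [I, K, M, N, O, C, L]
Visit I; enqueue A, D, J → queue [K, M, N, O, C, L, A, D, J]
Visit K; enqueue E → queue [M, N, O, C, L, A, D, J, E]
Visit M; enqueue Q → queue [N, O, C, L, A, D, J, E, Q]
Visit N → queue [O, C, L, A, D, J, E, Q]
Visit O → queue [C, L, A, D, J, E, Q]
Visit C → queue [L, A, D, J, E, Q]
Visit L → queue [A, D, J, E, Q]
Visit A → queue [D, J, E, Q]
Visit D → queue [J, E, Q]
Visit J → queue [E, Q]
Visit E → queue [Q]
Visit Q → queue []

P, B, F, G, H, I, K, M, N, O, C, L, A, D, J, E, Q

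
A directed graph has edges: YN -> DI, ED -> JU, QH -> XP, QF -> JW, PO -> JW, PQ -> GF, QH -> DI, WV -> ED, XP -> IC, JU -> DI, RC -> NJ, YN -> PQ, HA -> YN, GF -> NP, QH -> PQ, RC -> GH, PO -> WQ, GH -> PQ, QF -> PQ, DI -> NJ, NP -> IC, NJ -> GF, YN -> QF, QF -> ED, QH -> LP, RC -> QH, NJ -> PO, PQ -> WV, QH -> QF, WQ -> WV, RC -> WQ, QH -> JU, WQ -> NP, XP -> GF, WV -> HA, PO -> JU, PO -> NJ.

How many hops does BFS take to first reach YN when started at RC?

Level 0: RC
Level 1: GH, NJ, QH, WQ
Level 2: DI, GF, JU, LP, NP, PO, PQ, QF, WV, XP
Level 3: ED, HA, IC, JW
Level 4: YN
YN first appears at level 4.

4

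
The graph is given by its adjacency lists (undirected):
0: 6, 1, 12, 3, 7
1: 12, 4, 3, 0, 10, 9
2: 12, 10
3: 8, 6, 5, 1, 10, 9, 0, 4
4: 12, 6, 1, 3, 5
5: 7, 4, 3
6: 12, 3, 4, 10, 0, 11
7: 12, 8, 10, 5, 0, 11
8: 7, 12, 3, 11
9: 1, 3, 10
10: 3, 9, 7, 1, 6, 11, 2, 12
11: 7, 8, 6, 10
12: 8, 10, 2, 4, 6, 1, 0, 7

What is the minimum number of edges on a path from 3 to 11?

2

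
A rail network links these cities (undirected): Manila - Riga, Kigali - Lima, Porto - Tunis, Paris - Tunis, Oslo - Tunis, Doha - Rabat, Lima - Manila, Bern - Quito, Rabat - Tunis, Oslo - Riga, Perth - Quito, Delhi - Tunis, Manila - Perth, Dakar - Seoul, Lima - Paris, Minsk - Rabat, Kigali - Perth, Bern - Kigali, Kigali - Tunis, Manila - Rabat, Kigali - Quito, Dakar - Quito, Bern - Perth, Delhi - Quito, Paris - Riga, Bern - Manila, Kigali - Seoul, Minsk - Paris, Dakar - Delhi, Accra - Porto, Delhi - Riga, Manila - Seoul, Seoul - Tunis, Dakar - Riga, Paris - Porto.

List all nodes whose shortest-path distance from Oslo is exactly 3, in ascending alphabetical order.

Accra, Bern, Doha, Lima, Minsk, Perth, Quito

Level 0: Oslo
Level 1: Riga, Tunis
Level 2: Dakar, Delhi, Kigali, Manila, Paris, Porto, Rabat, Seoul
Level 3: Accra, Bern, Doha, Lima, Minsk, Perth, Quito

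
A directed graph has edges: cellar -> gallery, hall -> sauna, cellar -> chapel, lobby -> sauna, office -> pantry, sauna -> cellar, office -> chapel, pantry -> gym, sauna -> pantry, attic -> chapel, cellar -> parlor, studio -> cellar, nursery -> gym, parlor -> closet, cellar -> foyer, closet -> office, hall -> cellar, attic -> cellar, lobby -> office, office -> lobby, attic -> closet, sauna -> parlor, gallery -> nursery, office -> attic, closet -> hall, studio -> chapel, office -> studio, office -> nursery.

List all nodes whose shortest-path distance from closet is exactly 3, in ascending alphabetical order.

foyer, gallery, gym, parlor

Level 0: closet
Level 1: hall, office
Level 2: attic, cellar, chapel, lobby, nursery, pantry, sauna, studio
Level 3: foyer, gallery, gym, parlor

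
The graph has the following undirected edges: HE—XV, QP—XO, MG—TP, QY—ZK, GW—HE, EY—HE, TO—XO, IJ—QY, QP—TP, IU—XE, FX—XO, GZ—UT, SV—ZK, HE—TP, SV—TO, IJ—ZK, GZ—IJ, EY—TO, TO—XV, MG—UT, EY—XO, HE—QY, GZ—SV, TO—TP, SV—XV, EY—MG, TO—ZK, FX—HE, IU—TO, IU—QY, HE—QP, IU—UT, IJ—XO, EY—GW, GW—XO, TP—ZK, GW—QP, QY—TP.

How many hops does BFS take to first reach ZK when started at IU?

2

Level 0: IU
Level 1: QY, TO, UT, XE
Level 2: EY, GZ, HE, IJ, MG, SV, TP, XO, XV, ZK
Level 3: FX, GW, QP
ZK first appears at level 2.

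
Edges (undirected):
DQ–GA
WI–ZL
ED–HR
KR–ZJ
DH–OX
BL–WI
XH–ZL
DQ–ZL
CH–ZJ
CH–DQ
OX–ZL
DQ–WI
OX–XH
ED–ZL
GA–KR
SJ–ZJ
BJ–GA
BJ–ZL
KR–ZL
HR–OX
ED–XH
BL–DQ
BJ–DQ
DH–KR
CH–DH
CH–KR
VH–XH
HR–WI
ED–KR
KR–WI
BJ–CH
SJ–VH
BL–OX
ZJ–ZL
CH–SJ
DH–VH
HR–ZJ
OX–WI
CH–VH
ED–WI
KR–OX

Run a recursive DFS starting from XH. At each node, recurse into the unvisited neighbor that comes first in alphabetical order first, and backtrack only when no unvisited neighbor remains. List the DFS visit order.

Visit XH
XH → ED
ED → HR
HR → OX
OX → BL
BL → DQ
DQ → BJ
BJ → CH
CH → DH
DH → KR
KR → GA
KR → WI
WI → ZL
ZL → ZJ
ZJ → SJ
SJ → VH

XH, ED, HR, OX, BL, DQ, BJ, CH, DH, KR, GA, WI, ZL, ZJ, SJ, VH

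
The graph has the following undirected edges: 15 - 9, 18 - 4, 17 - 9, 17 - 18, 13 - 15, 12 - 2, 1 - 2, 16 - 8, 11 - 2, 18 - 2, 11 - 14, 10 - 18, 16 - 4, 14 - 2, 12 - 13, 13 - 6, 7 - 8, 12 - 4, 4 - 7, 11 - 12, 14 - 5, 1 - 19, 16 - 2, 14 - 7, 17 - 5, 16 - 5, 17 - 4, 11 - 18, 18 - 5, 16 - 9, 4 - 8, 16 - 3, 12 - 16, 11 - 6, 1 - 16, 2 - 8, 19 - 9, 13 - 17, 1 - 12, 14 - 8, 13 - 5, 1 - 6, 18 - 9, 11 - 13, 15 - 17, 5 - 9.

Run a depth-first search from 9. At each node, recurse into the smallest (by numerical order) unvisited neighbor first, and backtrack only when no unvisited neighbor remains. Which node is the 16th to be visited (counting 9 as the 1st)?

10

Visit 9
9 → 5
5 → 13
13 → 6
6 → 1
1 → 2
2 → 8
8 → 4
4 → 7
7 → 14
14 → 11
11 → 12
12 → 16
16 → 3
11 → 18
18 → 10
18 → 17
17 → 15
1 → 19

Visit order: 9, 5, 13, 6, 1, 2, 8, 4, 7, 14, 11, 12, 16, 3, 18, 10, 17, 15, 19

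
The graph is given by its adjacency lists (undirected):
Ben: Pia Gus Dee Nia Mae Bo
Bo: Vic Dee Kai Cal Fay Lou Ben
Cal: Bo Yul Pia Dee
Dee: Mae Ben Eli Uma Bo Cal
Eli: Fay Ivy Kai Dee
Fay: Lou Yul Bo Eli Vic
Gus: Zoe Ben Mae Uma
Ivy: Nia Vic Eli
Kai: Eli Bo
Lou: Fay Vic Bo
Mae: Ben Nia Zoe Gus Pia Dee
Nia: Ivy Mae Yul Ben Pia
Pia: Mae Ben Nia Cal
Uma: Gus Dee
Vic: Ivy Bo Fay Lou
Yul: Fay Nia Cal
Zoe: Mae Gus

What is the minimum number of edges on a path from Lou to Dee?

Level 0: Lou
Level 1: Bo, Fay, Vic
Level 2: Ben, Cal, Dee, Eli, Ivy, Kai, Yul
Level 3: Gus, Mae, Nia, Pia, Uma
Level 4: Zoe
Dee first appears at level 2.

2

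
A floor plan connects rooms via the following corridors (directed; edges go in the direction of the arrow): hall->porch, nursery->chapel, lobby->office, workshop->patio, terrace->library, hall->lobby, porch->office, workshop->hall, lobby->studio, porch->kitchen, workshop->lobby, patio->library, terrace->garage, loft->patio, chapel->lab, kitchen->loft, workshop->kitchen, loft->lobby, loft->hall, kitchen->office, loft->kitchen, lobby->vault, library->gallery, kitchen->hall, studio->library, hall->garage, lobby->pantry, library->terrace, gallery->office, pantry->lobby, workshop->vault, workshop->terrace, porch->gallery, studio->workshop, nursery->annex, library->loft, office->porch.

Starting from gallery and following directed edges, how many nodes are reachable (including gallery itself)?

15

BFS from gallery visits: gallery, office, porch, kitchen, loft, hall, patio, lobby, garage, library, vault, studio, pantry, terrace, workshop
Reachable nodes: 15 of 19 total.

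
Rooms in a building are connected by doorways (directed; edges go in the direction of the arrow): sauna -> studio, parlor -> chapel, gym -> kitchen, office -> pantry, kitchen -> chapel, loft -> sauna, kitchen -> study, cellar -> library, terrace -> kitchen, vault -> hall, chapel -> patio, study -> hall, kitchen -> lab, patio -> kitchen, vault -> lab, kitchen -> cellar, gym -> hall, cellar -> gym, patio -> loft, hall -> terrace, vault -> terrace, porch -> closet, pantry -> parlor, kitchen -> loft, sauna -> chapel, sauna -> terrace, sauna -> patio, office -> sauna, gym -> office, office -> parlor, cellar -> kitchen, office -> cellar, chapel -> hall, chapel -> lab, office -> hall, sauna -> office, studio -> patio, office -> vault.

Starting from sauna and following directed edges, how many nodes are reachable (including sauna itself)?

BFS from sauna visits: sauna, chapel, office, patio, studio, terrace, hall, lab, cellar, pantry, parlor, vault, kitchen, loft, gym, library, study
Reachable nodes: 17 of 19 total.

17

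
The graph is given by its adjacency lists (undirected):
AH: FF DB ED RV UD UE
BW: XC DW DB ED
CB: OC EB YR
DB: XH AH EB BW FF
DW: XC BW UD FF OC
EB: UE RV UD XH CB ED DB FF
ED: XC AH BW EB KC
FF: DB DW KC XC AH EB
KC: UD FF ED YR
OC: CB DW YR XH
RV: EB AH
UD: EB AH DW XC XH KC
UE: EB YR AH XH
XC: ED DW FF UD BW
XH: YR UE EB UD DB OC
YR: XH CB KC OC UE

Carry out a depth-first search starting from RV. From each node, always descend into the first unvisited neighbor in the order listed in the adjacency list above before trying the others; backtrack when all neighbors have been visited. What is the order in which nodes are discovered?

RV EB UE YR XH UD AH FF DB BW XC ED KC DW OC CB

Visit RV
RV → EB
EB → UE
UE → YR
YR → XH
XH → UD
UD → AH
AH → FF
FF → DB
DB → BW
BW → XC
XC → ED
ED → KC
XC → DW
DW → OC
OC → CB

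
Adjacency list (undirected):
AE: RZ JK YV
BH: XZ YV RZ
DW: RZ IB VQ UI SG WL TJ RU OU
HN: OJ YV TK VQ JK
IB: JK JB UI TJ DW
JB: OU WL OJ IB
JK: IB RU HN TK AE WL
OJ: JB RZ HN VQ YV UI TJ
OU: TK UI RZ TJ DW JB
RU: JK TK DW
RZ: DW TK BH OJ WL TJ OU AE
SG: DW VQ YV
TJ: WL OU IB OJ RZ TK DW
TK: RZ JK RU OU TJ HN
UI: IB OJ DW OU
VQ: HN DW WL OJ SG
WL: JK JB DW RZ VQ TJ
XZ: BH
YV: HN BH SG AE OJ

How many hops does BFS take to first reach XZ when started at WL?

3

Level 0: WL
Level 1: DW, JB, JK, RZ, TJ, VQ
Level 2: AE, BH, HN, IB, OJ, OU, RU, SG, TK, UI
Level 3: XZ, YV
XZ first appears at level 3.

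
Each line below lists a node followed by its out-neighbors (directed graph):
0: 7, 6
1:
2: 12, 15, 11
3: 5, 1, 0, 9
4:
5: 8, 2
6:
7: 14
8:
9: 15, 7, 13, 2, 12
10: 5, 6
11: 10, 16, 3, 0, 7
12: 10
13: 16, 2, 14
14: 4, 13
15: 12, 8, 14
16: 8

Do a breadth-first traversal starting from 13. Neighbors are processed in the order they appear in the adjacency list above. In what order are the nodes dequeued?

Visit 13; enqueue 16, 2, 14 → queue [16, 2, 14]
Visit 16; enqueue 8 → queue [2, 14, 8]
Visit 2; enqueue 12, 15, 11 → queue [14, 8, 12, 15, 11]
Visit 14; enqueue 4 → queue [8, 12, 15, 11, 4]
Visit 8 → queue [12, 15, 11, 4]
Visit 12; enqueue 10 → queue [15, 11, 4, 10]
Visit 15 → queue [11, 4, 10]
Visit 11; enqueue 3, 0, 7 → queue [4, 10, 3, 0, 7]
Visit 4 → queue [10, 3, 0, 7]
Visit 10; enqueue 5, 6 → queue [3, 0, 7, 5, 6]
Visit 3; enqueue 1, 9 → queue [0, 7, 5, 6, 1, 9]
Visit 0 → queue [7, 5, 6, 1, 9]
Visit 7 → queue [5, 6, 1, 9]
Visit 5 → queue [6, 1, 9]
Visit 6 → queue [1, 9]
Visit 1 → queue [9]
Visit 9 → queue []

13 16 2 14 8 12 15 11 4 10 3 0 7 5 6 1 9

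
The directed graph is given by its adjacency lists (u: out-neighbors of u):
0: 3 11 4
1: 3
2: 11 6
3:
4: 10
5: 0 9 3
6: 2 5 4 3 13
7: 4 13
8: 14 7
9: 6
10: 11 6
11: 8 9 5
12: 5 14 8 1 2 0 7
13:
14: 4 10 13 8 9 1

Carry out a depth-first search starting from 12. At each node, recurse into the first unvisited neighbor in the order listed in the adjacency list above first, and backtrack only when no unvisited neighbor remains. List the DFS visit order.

Visit 12
12 → 5
5 → 0
0 → 3
0 → 11
11 → 8
8 → 14
14 → 4
4 → 10
10 → 6
6 → 2
6 → 13
14 → 9
14 → 1
8 → 7

12, 5, 0, 3, 11, 8, 14, 4, 10, 6, 2, 13, 9, 1, 7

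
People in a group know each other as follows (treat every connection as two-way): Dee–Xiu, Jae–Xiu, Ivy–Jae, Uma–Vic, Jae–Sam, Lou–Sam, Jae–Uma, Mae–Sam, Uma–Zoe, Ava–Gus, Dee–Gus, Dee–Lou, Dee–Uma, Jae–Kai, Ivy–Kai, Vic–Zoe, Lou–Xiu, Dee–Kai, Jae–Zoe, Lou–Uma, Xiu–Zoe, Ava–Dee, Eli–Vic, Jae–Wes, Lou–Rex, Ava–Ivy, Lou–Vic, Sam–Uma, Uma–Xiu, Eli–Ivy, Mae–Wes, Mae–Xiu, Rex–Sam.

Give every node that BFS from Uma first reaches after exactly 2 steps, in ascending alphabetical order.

Ava, Eli, Gus, Ivy, Kai, Mae, Rex, Wes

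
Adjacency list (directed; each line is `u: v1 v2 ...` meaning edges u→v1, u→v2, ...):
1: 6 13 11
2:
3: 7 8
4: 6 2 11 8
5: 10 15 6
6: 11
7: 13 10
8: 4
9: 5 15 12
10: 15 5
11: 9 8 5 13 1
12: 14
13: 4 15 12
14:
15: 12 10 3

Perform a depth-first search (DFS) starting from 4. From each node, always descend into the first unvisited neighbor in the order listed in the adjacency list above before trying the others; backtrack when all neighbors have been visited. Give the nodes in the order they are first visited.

4 -> 6 -> 11 -> 9 -> 5 -> 10 -> 15 -> 12 -> 14 -> 3 -> 7 -> 13 -> 8 -> 1 -> 2

Visit 4
4 → 6
6 → 11
11 → 9
9 → 5
5 → 10
10 → 15
15 → 12
12 → 14
15 → 3
3 → 7
7 → 13
3 → 8
11 → 1
4 → 2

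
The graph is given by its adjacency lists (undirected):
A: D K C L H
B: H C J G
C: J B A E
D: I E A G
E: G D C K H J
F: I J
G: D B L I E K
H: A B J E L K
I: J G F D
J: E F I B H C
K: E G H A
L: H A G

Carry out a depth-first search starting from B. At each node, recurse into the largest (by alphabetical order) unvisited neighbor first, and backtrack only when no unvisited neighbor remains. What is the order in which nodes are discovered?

B, J, I, G, L, H, K, E, D, A, C, F

Visit B
B → J
J → I
I → G
G → L
L → H
H → K
K → E
E → D
D → A
A → C
I → F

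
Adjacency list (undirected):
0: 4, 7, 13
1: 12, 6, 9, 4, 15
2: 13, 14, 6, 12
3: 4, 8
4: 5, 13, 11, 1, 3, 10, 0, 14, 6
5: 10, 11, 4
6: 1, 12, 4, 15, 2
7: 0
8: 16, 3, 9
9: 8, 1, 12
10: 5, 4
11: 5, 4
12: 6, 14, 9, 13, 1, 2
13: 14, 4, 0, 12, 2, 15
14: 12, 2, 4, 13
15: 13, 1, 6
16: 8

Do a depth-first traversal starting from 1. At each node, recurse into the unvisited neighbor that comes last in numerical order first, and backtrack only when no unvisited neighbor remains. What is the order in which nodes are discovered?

1 15 13 14 12 9 8 16 3 4 11 5 10 6 2 0 7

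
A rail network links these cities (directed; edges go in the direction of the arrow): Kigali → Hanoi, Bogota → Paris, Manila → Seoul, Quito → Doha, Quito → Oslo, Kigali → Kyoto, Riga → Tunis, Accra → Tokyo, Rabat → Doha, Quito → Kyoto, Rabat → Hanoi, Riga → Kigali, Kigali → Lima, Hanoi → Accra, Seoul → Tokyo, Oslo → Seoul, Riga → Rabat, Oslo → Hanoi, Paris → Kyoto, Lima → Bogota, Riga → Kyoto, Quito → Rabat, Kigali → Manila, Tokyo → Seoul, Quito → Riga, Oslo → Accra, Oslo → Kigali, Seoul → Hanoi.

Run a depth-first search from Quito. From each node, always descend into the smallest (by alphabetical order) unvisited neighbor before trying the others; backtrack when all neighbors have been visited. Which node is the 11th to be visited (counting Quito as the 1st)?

Bogota

Visit Quito
Quito → Doha
Quito → Kyoto
Quito → Oslo
Oslo → Accra
Accra → Tokyo
Tokyo → Seoul
Seoul → Hanoi
Oslo → Kigali
Kigali → Lima
Lima → Bogota
Bogota → Paris
Kigali → Manila
Quito → Rabat
Quito → Riga
Riga → Tunis

Visit order: Quito, Doha, Kyoto, Oslo, Accra, Tokyo, Seoul, Hanoi, Kigali, Lima, Bogota, Paris, Manila, Rabat, Riga, Tunis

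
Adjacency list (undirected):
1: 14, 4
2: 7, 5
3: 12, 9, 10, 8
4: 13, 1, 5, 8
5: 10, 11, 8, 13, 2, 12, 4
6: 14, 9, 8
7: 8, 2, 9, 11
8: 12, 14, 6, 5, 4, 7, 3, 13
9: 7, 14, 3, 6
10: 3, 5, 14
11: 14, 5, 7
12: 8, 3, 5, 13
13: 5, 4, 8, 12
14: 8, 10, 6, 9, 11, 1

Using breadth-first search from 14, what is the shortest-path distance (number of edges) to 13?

2

Level 0: 14
Level 1: 1, 6, 8, 9, 10, 11
Level 2: 3, 4, 5, 7, 12, 13
Level 3: 2
13 first appears at level 2.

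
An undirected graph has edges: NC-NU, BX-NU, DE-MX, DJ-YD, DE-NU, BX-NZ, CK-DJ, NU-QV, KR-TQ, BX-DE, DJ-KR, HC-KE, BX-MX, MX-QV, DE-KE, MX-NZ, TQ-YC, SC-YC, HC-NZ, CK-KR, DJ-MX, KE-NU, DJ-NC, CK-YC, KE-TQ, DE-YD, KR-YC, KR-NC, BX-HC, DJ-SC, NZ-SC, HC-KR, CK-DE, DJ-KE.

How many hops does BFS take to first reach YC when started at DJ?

2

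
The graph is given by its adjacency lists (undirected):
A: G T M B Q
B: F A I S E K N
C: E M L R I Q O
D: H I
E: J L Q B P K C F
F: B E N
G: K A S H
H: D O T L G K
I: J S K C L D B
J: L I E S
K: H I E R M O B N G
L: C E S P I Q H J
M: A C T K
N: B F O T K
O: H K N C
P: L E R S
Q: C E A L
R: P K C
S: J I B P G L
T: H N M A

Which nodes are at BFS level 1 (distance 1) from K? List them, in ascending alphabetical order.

Level 0: K
Level 1: B, E, G, H, I, M, N, O, R
Level 2: A, C, D, F, J, L, P, Q, S, T

B, E, G, H, I, M, N, O, R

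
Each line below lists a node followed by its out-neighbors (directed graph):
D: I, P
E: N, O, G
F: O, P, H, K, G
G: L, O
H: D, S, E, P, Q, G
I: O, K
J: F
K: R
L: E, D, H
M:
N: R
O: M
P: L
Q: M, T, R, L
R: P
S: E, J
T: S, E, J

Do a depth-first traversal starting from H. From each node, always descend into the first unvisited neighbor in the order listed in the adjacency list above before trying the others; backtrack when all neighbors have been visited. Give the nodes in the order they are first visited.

H, D, I, O, M, K, R, P, L, E, N, G, S, J, F, Q, T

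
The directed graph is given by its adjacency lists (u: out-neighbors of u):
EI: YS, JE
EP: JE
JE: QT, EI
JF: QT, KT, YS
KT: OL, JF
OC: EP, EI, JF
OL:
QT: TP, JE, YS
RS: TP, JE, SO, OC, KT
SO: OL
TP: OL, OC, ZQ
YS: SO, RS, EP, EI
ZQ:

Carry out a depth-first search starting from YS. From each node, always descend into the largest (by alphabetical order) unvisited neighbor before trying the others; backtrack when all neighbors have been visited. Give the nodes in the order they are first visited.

Visit YS
YS → SO
SO → OL
YS → RS
RS → TP
TP → ZQ
TP → OC
OC → JF
JF → QT
QT → JE
JE → EI
JF → KT
OC → EP

YS SO OL RS TP ZQ OC JF QT JE EI KT EP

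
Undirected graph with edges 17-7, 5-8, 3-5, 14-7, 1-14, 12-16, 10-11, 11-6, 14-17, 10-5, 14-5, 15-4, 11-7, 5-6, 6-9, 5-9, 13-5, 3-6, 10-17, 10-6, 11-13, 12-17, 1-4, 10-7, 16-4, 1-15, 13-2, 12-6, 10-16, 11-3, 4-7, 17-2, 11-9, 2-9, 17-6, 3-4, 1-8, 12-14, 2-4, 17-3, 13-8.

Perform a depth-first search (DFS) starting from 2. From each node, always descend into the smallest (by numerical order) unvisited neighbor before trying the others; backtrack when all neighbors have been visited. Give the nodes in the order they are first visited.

Visit 2
2 → 4
4 → 1
1 → 8
8 → 5
5 → 3
3 → 6
6 → 9
9 → 11
11 → 7
7 → 10
10 → 16
16 → 12
12 → 14
14 → 17
11 → 13
1 → 15

2 -> 4 -> 1 -> 8 -> 5 -> 3 -> 6 -> 9 -> 11 -> 7 -> 10 -> 16 -> 12 -> 14 -> 17 -> 13 -> 15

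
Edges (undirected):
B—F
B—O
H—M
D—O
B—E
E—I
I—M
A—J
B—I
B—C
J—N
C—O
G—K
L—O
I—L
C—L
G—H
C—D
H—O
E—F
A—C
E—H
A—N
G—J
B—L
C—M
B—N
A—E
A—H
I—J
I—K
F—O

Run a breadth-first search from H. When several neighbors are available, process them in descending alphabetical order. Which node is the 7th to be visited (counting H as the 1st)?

L

Visit H; enqueue O, M, G, E, A → queue [O, M, G, E, A]
Visit O; enqueue L, F, D, C, B → queue [M, G, E, A, L, F, D, C, B]
Visit M; enqueue I → queue [G, E, A, L, F, D, C, B, I]
Visit G; enqueue K, J → queue [E, A, L, F, D, C, B, I, K, J]
Visit E → queue [A, L, F, D, C, B, I, K, J]
Visit A; enqueue N → queue [L, F, D, C, B, I, K, J, N]
Visit L → queue [F, D, C, B, I, K, J, N]
Visit F → queue [D, C, B, I, K, J, N]
Visit D → queue [C, B, I, K, J, N]
Visit C → queue [B, I, K, J, N]
Visit B → queue [I, K, J, N]
Visit I → queue [K, J, N]
Visit K → queue [J, N]
Visit J → queue [N]
Visit N → queue []

Visit order: H, O, M, G, E, A, L, F, D, C, B, I, K, J, N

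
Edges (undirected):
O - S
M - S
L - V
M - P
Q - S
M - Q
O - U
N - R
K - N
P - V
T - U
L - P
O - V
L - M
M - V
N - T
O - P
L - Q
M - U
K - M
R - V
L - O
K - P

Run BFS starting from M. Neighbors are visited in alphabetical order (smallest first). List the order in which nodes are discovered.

M -> K -> L -> P -> Q -> S -> U -> V -> N -> O -> T -> R

Visit M; enqueue K, L, P, Q, S, U, V → queue [K, L, P, Q, S, U, V]
Visit K; enqueue N → queue [L, P, Q, S, U, V, N]
Visit L; enqueue O → queue [P, Q, S, U, V, N, O]
Visit P → queue [Q, S, U, V, N, O]
Visit Q → queue [S, U, V, N, O]
Visit S → queue [U, V, N, O]
Visit U; enqueue T → queue [V, N, O, T]
Visit V; enqueue R → queue [N, O, T, R]
Visit N → queue [O, T, R]
Visit O → queue [T, R]
Visit T → queue [R]
Visit R → queue []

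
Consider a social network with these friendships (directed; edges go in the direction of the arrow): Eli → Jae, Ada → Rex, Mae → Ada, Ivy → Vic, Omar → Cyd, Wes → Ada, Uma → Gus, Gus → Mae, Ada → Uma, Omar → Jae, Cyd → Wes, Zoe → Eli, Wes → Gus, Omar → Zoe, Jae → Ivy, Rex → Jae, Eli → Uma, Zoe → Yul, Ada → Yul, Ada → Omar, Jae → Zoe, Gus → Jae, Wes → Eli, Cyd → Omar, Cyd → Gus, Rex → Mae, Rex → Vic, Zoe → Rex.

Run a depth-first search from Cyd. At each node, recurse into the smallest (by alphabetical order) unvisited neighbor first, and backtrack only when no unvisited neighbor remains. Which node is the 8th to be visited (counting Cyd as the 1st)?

Visit Cyd
Cyd → Gus
Gus → Jae
Jae → Ivy
Ivy → Vic
Jae → Zoe
Zoe → Eli
Eli → Uma
Zoe → Rex
Rex → Mae
Mae → Ada
Ada → Omar
Ada → Yul
Cyd → Wes

Visit order: Cyd, Gus, Jae, Ivy, Vic, Zoe, Eli, Uma, Rex, Mae, Ada, Omar, Yul, Wes

Uma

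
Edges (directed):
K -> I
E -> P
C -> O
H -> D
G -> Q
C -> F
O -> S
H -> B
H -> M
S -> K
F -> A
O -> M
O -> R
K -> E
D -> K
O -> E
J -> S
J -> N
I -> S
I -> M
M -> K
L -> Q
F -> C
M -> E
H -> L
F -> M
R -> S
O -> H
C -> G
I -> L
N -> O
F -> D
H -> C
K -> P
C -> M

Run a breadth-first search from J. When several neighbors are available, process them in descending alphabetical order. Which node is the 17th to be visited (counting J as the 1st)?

Visit J; enqueue S, N → queue [S, N]
Visit S; enqueue K → queue [N, K]
Visit N; enqueue O → queue [K, O]
Visit K; enqueue P, I, E → queue [O, P, I, E]
Visit O; enqueue R, M, H → queue [P, I, E, R, M, H]
Visit P → queue [I, E, R, M, H]
Visit I; enqueue L → queue [E, R, M, H, L]
Visit E → queue [R, M, H, L]
Visit R → queue [M, H, L]
Visit M → queue [H, L]
Visit H; enqueue D, C, B → queue [L, D, C, B]
Visit L; enqueue Q → queue [D, C, B, Q]
Visit D → queue [C, B, Q]
Visit C; enqueue G, F → queue [B, Q, G, F]
Visit B → queue [Q, G, F]
Visit Q → queue [G, F]
Visit G → queue [F]
Visit F; enqueue A → queue [A]
Visit A → queue []

Visit order: J, S, N, K, O, P, I, E, R, M, H, L, D, C, B, Q, G, F, A

G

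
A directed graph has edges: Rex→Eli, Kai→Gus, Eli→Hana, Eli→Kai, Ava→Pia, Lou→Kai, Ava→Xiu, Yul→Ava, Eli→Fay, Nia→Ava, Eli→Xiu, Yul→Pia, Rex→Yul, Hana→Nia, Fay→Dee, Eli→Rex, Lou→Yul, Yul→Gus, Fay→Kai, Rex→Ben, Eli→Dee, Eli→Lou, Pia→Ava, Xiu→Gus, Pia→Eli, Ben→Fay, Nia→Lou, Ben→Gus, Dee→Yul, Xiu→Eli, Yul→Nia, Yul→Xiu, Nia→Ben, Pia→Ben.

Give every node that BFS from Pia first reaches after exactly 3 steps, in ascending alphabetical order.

Nia, Yul

Level 0: Pia
Level 1: Ava, Ben, Eli
Level 2: Dee, Fay, Gus, Hana, Kai, Lou, Rex, Xiu
Level 3: Nia, Yul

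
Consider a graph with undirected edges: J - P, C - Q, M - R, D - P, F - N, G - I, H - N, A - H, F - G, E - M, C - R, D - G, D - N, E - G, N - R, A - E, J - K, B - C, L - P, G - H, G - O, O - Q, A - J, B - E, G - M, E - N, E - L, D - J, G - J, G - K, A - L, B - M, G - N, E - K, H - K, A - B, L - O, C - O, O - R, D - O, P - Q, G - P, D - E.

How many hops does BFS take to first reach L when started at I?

3

Level 0: I
Level 1: G
Level 2: D, E, F, H, J, K, M, N, O, P
Level 3: A, B, C, L, Q, R
L first appears at level 3.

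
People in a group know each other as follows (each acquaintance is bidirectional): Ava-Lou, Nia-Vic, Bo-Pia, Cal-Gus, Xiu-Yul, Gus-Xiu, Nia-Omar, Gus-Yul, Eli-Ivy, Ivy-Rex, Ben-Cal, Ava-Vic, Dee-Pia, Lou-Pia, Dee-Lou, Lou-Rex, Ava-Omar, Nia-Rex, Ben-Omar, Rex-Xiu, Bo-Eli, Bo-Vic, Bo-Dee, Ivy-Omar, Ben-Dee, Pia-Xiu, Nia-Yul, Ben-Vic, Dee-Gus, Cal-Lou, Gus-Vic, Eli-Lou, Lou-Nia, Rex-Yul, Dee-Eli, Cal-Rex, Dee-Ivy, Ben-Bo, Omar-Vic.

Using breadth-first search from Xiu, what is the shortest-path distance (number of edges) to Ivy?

2

Level 0: Xiu
Level 1: Gus, Pia, Rex, Yul
Level 2: Bo, Cal, Dee, Ivy, Lou, Nia, Vic
Level 3: Ava, Ben, Eli, Omar
Ivy first appears at level 2.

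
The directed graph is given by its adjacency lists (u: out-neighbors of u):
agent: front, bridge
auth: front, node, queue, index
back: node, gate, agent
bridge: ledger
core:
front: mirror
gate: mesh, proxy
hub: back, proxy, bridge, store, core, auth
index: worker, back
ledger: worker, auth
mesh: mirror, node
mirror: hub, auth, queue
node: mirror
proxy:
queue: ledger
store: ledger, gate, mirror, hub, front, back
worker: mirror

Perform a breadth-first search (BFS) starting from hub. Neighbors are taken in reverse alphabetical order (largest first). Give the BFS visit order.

hub -> store -> proxy -> core -> bridge -> back -> auth -> mirror -> ledger -> gate -> front -> node -> agent -> queue -> index -> worker -> mesh

Visit hub; enqueue store, proxy, core, bridge, back, auth → queue [store, proxy, core, bridge, back, auth]
Visit store; enqueue mirror, ledger, gate, front → queue [proxy, core, bridge, back, auth, mirror, ledger, gate, front]
Visit proxy → queue [core, bridge, back, auth, mirror, ledger, gate, front]
Visit core → queue [bridge, back, auth, mirror, ledger, gate, front]
Visit bridge → queue [back, auth, mirror, ledger, gate, front]
Visit back; enqueue node, agent → queue [auth, mirror, ledger, gate, front, node, agent]
Visit auth; enqueue queue, index → queue [mirror, ledger, gate, front, node, agent, queue, index]
Visit mirror → queue [ledger, gate, front, node, agent, queue, index]
Visit ledger; enqueue worker → queue [gate, front, node, agent, queue, index, worker]
Visit gate; enqueue mesh → queue [front, node, agent, queue, index, worker, mesh]
Visit front → queue [node, agent, queue, index, worker, mesh]
Visit node → queue [agent, queue, index, worker, mesh]
Visit agent → queue [queue, index, worker, mesh]
Visit queue → queue [index, worker, mesh]
Visit index → queue [worker, mesh]
Visit worker → queue [mesh]
Visit mesh → queue []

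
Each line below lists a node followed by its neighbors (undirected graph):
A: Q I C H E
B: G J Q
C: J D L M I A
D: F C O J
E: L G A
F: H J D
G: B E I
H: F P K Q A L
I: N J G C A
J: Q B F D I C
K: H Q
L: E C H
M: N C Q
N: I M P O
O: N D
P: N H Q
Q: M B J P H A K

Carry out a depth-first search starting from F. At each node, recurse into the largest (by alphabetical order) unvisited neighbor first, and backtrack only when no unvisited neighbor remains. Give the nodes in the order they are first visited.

Visit F
F → J
J → Q
Q → P
P → N
N → O
O → D
D → C
C → M
C → L
L → H
H → K
H → A
A → I
I → G
G → E
G → B

F J Q P N O D C M L H K A I G E B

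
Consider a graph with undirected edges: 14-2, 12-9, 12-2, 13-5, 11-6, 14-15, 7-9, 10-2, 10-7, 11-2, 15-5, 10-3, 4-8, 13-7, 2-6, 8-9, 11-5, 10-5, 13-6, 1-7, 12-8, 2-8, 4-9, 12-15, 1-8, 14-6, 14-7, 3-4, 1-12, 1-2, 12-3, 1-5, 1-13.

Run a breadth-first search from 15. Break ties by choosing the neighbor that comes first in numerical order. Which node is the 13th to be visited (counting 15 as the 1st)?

6

Visit 15; enqueue 5, 12, 14 → queue [5, 12, 14]
Visit 5; enqueue 1, 10, 11, 13 → queue [12, 14, 1, 10, 11, 13]
Visit 12; enqueue 2, 3, 8, 9 → queue [14, 1, 10, 11, 13, 2, 3, 8, 9]
Visit 14; enqueue 6, 7 → queue [1, 10, 11, 13, 2, 3, 8, 9, 6, 7]
Visit 1 → queue [10, 11, 13, 2, 3, 8, 9, 6, 7]
Visit 10 → queue [11, 13, 2, 3, 8, 9, 6, 7]
Visit 11 → queue [13, 2, 3, 8, 9, 6, 7]
Visit 13 → queue [2, 3, 8, 9, 6, 7]
Visit 2 → queue [3, 8, 9, 6, 7]
Visit 3; enqueue 4 → queue [8, 9, 6, 7, 4]
Visit 8 → queue [9, 6, 7, 4]
Visit 9 → queue [6, 7, 4]
Visit 6 → queue [7, 4]
Visit 7 → queue [4]
Visit 4 → queue []

Visit order: 15, 5, 12, 14, 1, 10, 11, 13, 2, 3, 8, 9, 6, 7, 4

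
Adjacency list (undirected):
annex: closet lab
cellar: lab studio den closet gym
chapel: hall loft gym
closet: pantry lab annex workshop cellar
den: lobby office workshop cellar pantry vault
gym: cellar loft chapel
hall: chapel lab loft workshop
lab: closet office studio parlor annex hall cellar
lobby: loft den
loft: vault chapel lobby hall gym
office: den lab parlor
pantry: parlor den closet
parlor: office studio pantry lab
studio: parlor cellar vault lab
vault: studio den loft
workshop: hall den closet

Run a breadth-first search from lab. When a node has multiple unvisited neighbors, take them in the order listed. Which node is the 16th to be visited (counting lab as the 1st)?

Visit lab; enqueue closet, office, studio, parlor, annex, hall, cellar → queue [closet, office, studio, parlor, annex, hall, cellar]
Visit closet; enqueue pantry, workshop → queue [office, studio, parlor, annex, hall, cellar, pantry, workshop]
Visit office; enqueue den → queue [studio, parlor, annex, hall, cellar, pantry, workshop, den]
Visit studio; enqueue vault → queue [parlor, annex, hall, cellar, pantry, workshop, den, vault]
Visit parlor → queue [annex, hall, cellar, pantry, workshop, den, vault]
Visit annex → queue [hall, cellar, pantry, workshop, den, vault]
Visit hall; enqueue chapel, loft → queue [cellar, pantry, workshop, den, vault, chapel, loft]
Visit cellar; enqueue gym → queue [pantry, workshop, den, vault, chapel, loft, gym]
Visit pantry → queue [workshop, den, vault, chapel, loft, gym]
Visit workshop → queue [den, vault, chapel, loft, gym]
Visit den; enqueue lobby → queue [vault, chapel, loft, gym, lobby]
Visit vault → queue [chapel, loft, gym, lobby]
Visit chapel → queue [loft, gym, lobby]
Visit loft → queue [gym, lobby]
Visit gym → queue [lobby]
Visit lobby → queue []

Visit order: lab, closet, office, studio, parlor, annex, hall, cellar, pantry, workshop, den, vault, chapel, loft, gym, lobby

lobby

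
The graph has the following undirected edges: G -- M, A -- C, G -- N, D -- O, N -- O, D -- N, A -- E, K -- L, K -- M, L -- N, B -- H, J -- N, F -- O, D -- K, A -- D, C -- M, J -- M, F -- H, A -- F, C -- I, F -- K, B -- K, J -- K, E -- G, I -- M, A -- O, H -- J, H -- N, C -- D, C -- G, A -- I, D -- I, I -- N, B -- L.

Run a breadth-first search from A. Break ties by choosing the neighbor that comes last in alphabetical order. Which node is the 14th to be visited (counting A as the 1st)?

J

Visit A; enqueue O, I, F, E, D, C → queue [O, I, F, E, D, C]
Visit O; enqueue N → queue [I, F, E, D, C, N]
Visit I; enqueue M → queue [F, E, D, C, N, M]
Visit F; enqueue K, H → queue [E, D, C, N, M, K, H]
Visit E; enqueue G → queue [D, C, N, M, K, H, G]
Visit D → queue [C, N, M, K, H, G]
Visit C → queue [N, M, K, H, G]
Visit N; enqueue L, J → queue [M, K, H, G, L, J]
Visit M → queue [K, H, G, L, J]
Visit K; enqueue B → queue [H, G, L, J, B]
Visit H → queue [G, L, J, B]
Visit G → queue [L, J, B]
Visit L → queue [J, B]
Visit J → queue [B]
Visit B → queue []

Visit order: A, O, I, F, E, D, C, N, M, K, H, G, L, J, B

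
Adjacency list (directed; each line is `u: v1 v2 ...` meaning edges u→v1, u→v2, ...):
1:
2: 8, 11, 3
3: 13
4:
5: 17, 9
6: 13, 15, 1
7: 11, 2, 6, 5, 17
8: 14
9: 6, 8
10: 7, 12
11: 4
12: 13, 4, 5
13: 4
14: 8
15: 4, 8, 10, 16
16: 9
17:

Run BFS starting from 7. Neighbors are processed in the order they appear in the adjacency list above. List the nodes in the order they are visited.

Visit 7; enqueue 11, 2, 6, 5, 17 → queue [11, 2, 6, 5, 17]
Visit 11; enqueue 4 → queue [2, 6, 5, 17, 4]
Visit 2; enqueue 8, 3 → queue [6, 5, 17, 4, 8, 3]
Visit 6; enqueue 13, 15, 1 → queue [5, 17, 4, 8, 3, 13, 15, 1]
Visit 5; enqueue 9 → queue [17, 4, 8, 3, 13, 15, 1, 9]
Visit 17 → queue [4, 8, 3, 13, 15, 1, 9]
Visit 4 → queue [8, 3, 13, 15, 1, 9]
Visit 8; enqueue 14 → queue [3, 13, 15, 1, 9, 14]
Visit 3 → queue [13, 15, 1, 9, 14]
Visit 13 → queue [15, 1, 9, 14]
Visit 15; enqueue 10, 16 → queue [1, 9, 14, 10, 16]
Visit 1 → queue [9, 14, 10, 16]
Visit 9 → queue [14, 10, 16]
Visit 14 → queue [10, 16]
Visit 10; enqueue 12 → queue [16, 12]
Visit 16 → queue [12]
Visit 12 → queue []

7 11 2 6 5 17 4 8 3 13 15 1 9 14 10 16 12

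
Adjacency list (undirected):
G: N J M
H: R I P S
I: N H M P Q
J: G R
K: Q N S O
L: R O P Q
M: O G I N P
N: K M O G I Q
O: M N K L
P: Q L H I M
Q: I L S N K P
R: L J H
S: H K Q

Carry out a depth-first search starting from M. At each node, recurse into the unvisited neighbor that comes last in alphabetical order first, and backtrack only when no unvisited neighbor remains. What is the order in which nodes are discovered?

M, P, Q, S, K, O, N, I, H, R, L, J, G

Visit M
M → P
P → Q
Q → S
S → K
K → O
O → N
N → I
I → H
H → R
R → L
R → J
J → G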